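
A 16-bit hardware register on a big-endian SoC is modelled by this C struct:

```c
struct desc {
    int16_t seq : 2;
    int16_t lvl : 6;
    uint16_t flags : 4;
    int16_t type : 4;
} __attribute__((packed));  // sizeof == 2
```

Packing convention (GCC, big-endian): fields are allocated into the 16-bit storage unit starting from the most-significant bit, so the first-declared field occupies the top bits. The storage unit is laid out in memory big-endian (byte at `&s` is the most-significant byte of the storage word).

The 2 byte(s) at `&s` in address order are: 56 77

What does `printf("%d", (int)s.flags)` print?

[0]=0x56 [1]=0x77 (big-endian) → word 0x5677
seq [14+:2] = (word>>14) & 0x3 = 1
lvl [8+:6] = (word>>8) & 0x3f = 22
flags [4+:4] = (word>>4) & 0xf = 7  ←
type [0+:4] = (word>>0) & 0xf = 7

7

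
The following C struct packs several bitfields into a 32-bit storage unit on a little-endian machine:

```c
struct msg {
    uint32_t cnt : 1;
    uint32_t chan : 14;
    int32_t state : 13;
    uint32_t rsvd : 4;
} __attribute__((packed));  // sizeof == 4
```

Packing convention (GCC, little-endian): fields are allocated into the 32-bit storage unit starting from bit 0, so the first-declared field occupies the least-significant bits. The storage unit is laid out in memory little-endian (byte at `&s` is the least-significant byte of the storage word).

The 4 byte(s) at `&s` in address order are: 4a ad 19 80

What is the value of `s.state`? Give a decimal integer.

51

[0]=0x4a [1]=0xad [2]=0x19 [3]=0x80 (little-endian) → word 0x8019ad4a
cnt:1 @ bit 0 → (0x8019ad4a>>0)&0x1 = 0x0
chan:14 @ bit 1 → (0x8019ad4a>>1)&0x3fff = 0x16a5
state:13 @ bit 15 → (0x8019ad4a>>15)&0x1fff = 0x33  ←
rsvd:4 @ bit 28 → (0x8019ad4a>>28)&0xf = 0x8
state signed 13b, MSB=0: value = 51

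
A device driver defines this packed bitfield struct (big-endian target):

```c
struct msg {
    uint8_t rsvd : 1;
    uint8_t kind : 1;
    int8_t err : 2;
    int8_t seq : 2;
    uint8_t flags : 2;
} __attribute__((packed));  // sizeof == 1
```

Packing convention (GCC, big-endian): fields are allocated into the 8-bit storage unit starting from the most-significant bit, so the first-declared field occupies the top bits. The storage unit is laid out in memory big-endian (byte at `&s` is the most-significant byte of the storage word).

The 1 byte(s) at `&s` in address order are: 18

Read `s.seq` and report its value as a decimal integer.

-2

[0]=0x18 (big-endian) → word 0x18
rsvd:1 @ bit 7 → (0x18>>7)&0x1 = 0x0
kind:1 @ bit 6 → (0x18>>6)&0x1 = 0x0
err:2 @ bit 4 → (0x18>>4)&0x3 = 0x1
seq:2 @ bit 2 → (0x18>>2)&0x3 = 0x2  ←
flags:2 @ bit 0 → (0x18>>0)&0x3 = 0x0
seq signed 2b, MSB=1: 2 - 4 = -2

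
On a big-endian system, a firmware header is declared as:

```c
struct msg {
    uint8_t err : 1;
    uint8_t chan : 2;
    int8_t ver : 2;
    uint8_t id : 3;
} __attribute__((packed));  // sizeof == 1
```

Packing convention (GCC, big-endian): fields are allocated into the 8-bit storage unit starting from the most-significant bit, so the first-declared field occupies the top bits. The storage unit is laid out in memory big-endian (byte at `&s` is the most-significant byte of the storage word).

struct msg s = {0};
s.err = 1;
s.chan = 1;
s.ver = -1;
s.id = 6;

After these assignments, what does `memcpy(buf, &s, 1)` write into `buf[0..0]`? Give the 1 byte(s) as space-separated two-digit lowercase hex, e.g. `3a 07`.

err:1 = 1 → 0x1 << 7 → word 0x80
chan:2 = 1 → 0x1 << 5 → word 0xa0
ver:2 = -1 → 0x3 << 3 → word 0xb8
id:3 = 6 → 0x6 << 0 → word 0xbe
word = 0xbe → big-endian bytes:
  [0]=0xbe

be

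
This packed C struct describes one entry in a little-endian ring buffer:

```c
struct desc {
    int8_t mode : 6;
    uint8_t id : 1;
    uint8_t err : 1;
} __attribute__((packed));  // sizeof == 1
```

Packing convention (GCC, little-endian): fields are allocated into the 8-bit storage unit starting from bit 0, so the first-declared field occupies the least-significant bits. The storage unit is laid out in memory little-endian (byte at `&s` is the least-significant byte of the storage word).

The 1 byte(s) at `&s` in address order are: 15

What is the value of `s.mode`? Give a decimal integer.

[0]=0x15 (little-endian) → word 0x15
mode:6 @ bit 0 → (0x15>>0)&0x3f = 0x15  ←
id:1 @ bit 6 → (0x15>>6)&0x1 = 0x0
err:1 @ bit 7 → (0x15>>7)&0x1 = 0x0
mode signed 6b, MSB=0: value = 21

21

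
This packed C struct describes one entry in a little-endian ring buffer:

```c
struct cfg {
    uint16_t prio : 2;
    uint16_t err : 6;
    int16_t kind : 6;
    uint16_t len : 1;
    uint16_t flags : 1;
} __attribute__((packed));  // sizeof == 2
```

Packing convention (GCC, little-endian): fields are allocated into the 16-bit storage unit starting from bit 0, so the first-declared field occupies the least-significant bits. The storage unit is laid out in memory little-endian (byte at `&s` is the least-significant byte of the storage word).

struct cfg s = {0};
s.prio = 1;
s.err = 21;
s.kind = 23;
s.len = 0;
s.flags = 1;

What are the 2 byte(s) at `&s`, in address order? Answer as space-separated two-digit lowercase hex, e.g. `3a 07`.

55 97

[0+:2] prio=1 & 0x3 = 0x1; word=0x0001
[2+:6] err=21 & 0x3f = 0x15; word=0x0055
[8+:6] kind=23 & 0x3f = 0x17; word=0x1755
[14+:1] len=0 & 0x1 = 0x0; word=0x1755
[15+:1] flags=1 & 0x1 = 0x1; word=0x9755
word = 0x9755 → little-endian bytes:
  [0]=0x55  [1]=0x97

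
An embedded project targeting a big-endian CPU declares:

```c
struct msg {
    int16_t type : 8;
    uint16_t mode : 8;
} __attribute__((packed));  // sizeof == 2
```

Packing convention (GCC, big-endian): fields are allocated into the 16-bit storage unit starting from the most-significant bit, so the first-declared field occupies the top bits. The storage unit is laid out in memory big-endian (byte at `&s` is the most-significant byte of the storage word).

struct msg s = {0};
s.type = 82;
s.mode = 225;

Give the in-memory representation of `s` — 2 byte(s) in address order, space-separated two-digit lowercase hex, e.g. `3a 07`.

[8+:8] type=82 & 0xff = 0x52; word=0x5200
[0+:8] mode=225 & 0xff = 0xe1; word=0x52e1
word = 0x52e1 → big-endian bytes:
  [0]=0x52  [1]=0xe1

52 e1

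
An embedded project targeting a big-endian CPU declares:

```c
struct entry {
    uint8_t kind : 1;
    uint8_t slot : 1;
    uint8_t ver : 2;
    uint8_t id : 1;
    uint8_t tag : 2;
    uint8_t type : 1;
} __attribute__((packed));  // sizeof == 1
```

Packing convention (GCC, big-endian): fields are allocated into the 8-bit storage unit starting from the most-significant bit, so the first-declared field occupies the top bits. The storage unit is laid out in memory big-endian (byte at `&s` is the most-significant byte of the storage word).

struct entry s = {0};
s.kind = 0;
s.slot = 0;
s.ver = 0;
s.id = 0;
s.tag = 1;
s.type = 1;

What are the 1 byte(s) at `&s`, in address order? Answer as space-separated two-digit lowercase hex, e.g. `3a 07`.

03

kind:1 = 0 → 0x0 << 7 → word 0x00
slot:1 = 0 → 0x0 << 6 → word 0x00
ver:2 = 0 → 0x0 << 4 → word 0x00
id:1 = 0 → 0x0 << 3 → word 0x00
tag:2 = 1 → 0x1 << 1 → word 0x02
type:1 = 1 → 0x1 << 0 → word 0x03
word = 0x03 → big-endian bytes:
  [0]=0x03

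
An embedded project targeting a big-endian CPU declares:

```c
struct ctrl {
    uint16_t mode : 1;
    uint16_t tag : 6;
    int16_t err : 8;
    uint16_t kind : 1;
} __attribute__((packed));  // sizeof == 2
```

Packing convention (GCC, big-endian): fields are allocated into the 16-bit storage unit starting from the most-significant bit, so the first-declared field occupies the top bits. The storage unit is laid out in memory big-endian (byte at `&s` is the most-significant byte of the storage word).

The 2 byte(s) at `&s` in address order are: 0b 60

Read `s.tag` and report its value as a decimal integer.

[0]=0x0b [1]=0x60 (big-endian) → word 0x0b60
mode:1 @ bit 15 → (0x0b60>>15)&0x1 = 0x0
tag:6 @ bit 9 → (0x0b60>>9)&0x3f = 0x5  ←
err:8 @ bit 1 → (0x0b60>>1)&0xff = 0xb0
kind:1 @ bit 0 → (0x0b60>>0)&0x1 = 0x0

5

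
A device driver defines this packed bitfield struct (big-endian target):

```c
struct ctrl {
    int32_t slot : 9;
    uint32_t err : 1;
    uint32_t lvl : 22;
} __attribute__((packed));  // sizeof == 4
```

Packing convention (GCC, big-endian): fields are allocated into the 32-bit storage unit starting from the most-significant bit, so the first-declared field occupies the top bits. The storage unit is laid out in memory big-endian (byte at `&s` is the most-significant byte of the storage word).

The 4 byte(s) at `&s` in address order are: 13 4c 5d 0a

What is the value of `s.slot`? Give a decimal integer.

38

[0]=0x13 [1]=0x4c [2]=0x5d [3]=0x0a (big-endian) → word 0x134c5d0a
slot [23+:9] = (word>>23) & 0x1ff = 38  ←
err [22+:1] = (word>>22) & 0x1 = 1
lvl [0+:22] = (word>>0) & 0x3fffff = 810250
slot signed 9b, MSB=0: value = 38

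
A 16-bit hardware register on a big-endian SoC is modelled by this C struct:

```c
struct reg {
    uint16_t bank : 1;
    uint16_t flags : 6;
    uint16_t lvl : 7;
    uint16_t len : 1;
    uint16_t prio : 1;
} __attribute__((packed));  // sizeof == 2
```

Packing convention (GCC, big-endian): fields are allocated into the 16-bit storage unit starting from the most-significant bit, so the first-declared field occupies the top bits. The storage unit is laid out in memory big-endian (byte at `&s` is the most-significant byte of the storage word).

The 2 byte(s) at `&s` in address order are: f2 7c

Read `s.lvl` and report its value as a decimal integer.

[0]=0xf2 [1]=0x7c (big-endian) → word 0xf27c
bank:1 @ bit 15 → (0xf27c>>15)&0x1 = 0x1
flags:6 @ bit 9 → (0xf27c>>9)&0x3f = 0x39
lvl:7 @ bit 2 → (0xf27c>>2)&0x7f = 0x1f  ←
len:1 @ bit 1 → (0xf27c>>1)&0x1 = 0x0
prio:1 @ bit 0 → (0xf27c>>0)&0x1 = 0x0

31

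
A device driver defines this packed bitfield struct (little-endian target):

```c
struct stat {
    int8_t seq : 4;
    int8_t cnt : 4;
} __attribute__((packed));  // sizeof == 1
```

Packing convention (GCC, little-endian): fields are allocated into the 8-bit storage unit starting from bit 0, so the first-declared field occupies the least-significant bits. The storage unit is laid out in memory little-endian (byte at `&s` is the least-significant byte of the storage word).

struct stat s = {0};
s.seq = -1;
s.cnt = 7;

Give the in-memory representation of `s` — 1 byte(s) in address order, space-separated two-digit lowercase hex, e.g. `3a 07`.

[0+:4] seq=-1 & 0xf = 0xf; word=0x0f
[4+:4] cnt=7 & 0xf = 0x7; word=0x7f
word = 0x7f → little-endian bytes:
  [0]=0x7f

7f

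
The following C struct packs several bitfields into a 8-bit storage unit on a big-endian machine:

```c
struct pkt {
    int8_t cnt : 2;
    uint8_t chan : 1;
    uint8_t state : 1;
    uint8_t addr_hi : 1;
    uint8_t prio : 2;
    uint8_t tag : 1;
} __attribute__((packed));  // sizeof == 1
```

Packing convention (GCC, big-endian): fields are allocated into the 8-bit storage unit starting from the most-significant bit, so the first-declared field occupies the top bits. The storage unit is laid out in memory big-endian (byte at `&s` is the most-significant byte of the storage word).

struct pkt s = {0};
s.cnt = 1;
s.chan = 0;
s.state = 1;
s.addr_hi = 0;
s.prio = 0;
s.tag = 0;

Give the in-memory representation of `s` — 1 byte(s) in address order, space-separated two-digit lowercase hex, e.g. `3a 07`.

50

[6+:2] cnt=1 & 0x3 = 0x1; word=0x40
[5+:1] chan=0 & 0x1 = 0x0; word=0x40
[4+:1] state=1 & 0x1 = 0x1; word=0x50
[3+:1] addr_hi=0 & 0x1 = 0x0; word=0x50
[1+:2] prio=0 & 0x3 = 0x0; word=0x50
[0+:1] tag=0 & 0x1 = 0x0; word=0x50
word = 0x50 → big-endian bytes:
  [0]=0x50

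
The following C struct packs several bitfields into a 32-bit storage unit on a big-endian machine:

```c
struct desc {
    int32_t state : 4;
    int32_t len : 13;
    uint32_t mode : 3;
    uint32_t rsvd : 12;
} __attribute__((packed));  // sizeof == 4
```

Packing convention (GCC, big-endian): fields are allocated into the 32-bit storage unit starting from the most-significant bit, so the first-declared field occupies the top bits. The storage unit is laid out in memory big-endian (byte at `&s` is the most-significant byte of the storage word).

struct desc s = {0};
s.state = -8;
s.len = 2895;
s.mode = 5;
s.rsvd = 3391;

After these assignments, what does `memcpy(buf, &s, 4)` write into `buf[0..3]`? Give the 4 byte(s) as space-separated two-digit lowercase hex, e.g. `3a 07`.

state:4 = -8 → 0x8 << 28 → word 0x80000000
len:13 = 2895 → 0xb4f << 15 → word 0x85a78000
mode:3 = 5 → 0x5 << 12 → word 0x85a7d000
rsvd:12 = 3391 → 0xd3f << 0 → word 0x85a7dd3f
word = 0x85a7dd3f → big-endian bytes:
  [0]=0x85  [1]=0xa7  [2]=0xdd  [3]=0x3f

85 a7 dd 3f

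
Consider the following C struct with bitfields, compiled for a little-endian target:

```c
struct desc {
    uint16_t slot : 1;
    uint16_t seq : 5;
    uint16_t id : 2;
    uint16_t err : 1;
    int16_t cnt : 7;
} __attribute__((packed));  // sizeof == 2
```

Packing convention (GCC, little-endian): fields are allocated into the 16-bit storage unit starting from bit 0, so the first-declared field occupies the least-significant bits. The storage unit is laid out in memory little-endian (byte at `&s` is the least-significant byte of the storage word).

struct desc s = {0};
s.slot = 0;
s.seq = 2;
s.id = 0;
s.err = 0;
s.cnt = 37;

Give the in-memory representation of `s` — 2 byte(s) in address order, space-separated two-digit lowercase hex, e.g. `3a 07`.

04 4a

[0+:1] slot=0 & 0x1 = 0x0; word=0x0000
[1+:5] seq=2 & 0x1f = 0x2; word=0x0004
[6+:2] id=0 & 0x3 = 0x0; word=0x0004
[8+:1] err=0 & 0x1 = 0x0; word=0x0004
[9+:7] cnt=37 & 0x7f = 0x25; word=0x4a04
word = 0x4a04 → little-endian bytes:
  [0]=0x04  [1]=0x4a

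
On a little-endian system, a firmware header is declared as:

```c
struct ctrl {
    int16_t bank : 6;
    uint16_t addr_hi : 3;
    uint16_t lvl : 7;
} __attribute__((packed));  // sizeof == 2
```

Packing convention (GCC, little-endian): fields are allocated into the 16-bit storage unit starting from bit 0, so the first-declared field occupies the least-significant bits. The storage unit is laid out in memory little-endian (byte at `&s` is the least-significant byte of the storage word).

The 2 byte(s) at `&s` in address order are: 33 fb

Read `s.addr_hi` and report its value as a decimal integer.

4

[0]=0x33 [1]=0xfb (little-endian) → word 0xfb33
bank [0+:6] = (word>>0) & 0x3f = 51
addr_hi [6+:3] = (word>>6) & 0x7 = 4  ←
lvl [9+:7] = (word>>9) & 0x7f = 125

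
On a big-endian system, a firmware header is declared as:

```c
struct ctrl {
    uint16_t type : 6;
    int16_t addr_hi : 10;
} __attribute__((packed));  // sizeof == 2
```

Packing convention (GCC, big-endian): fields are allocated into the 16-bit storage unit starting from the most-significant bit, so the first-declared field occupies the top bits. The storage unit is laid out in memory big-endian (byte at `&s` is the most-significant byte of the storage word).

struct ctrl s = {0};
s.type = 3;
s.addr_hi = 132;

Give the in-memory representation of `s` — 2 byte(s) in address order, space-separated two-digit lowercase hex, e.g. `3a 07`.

0c 84

type (6b) val=3 bits=0x3 at bit 10: 0x0c00
addr_hi (10b) val=132 bits=0x84 at bit 0: 0x0c84
word = 0x0c84 → big-endian bytes:
  [0]=0x0c  [1]=0x84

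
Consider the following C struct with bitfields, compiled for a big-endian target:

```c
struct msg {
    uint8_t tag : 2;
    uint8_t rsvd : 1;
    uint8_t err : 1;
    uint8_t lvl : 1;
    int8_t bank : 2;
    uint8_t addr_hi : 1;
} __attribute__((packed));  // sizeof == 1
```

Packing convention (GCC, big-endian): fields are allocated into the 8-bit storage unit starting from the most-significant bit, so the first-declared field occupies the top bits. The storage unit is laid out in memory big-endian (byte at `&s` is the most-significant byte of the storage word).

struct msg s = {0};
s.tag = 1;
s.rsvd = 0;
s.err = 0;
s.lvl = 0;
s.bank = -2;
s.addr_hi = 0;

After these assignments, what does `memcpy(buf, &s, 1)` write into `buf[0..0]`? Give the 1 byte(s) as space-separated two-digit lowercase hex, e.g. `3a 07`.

tag:2 = 1 → 0x1 << 6 → word 0x40
rsvd:1 = 0 → 0x0 << 5 → word 0x40
err:1 = 0 → 0x0 << 4 → word 0x40
lvl:1 = 0 → 0x0 << 3 → word 0x40
bank:2 = -2 → 0x2 << 1 → word 0x44
addr_hi:1 = 0 → 0x0 << 0 → word 0x44
word = 0x44 → big-endian bytes:
  [0]=0x44

44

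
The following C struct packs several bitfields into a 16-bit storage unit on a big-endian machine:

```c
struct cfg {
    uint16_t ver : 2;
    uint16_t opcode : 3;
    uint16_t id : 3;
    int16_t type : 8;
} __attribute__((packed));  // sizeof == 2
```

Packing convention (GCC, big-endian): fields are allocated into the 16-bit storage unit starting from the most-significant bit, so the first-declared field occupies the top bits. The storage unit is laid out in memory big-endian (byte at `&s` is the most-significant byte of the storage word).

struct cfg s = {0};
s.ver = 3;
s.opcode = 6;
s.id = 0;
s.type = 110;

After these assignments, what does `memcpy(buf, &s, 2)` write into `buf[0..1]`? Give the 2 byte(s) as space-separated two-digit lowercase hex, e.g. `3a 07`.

f0 6e

ver (2b) val=3 bits=0x3 at bit 14: 0xc000
opcode (3b) val=6 bits=0x6 at bit 11: 0xf000
id (3b) val=0 bits=0x0 at bit 8: 0xf000
type (8b) val=110 bits=0x6e at bit 0: 0xf06e
word = 0xf06e → big-endian bytes:
  [0]=0xf0  [1]=0x6e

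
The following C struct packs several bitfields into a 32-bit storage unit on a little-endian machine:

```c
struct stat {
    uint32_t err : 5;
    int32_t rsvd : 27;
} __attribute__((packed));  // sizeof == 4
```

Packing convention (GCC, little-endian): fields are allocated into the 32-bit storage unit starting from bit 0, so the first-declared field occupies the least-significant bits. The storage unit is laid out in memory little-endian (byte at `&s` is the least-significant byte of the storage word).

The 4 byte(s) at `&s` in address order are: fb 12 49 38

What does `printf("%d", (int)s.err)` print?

[0]=0xfb [1]=0x12 [2]=0x49 [3]=0x38 (little-endian) → word 0x384912fb
err [0+:5] = (word>>0) & 0x1f = 27  ←
rsvd [5+:27] = (word>>5) & 0x7ffffff = 29509783

27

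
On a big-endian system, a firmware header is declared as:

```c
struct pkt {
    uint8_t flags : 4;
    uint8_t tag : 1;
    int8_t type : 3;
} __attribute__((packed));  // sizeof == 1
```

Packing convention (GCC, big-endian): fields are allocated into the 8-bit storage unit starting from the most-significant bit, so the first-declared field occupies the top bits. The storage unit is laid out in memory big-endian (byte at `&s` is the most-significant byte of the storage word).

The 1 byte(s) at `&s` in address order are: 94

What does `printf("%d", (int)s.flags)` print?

9

[0]=0x94 (big-endian) → word 0x94
flags [4+:4] = (word>>4) & 0xf = 9  ←
tag [3+:1] = (word>>3) & 0x1 = 0
type [0+:3] = (word>>0) & 0x7 = 4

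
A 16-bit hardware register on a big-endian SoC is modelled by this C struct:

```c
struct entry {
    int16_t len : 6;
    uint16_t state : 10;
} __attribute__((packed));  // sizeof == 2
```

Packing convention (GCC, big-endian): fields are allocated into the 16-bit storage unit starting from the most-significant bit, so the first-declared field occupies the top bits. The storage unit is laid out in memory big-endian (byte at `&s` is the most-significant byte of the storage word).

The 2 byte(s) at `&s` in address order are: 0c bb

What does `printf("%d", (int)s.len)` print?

3

[0]=0x0c [1]=0xbb (big-endian) → word 0x0cbb
len [10+:6] = (word>>10) & 0x3f = 3  ←
state [0+:10] = (word>>0) & 0x3ff = 187
len signed 6b, MSB=0: value = 3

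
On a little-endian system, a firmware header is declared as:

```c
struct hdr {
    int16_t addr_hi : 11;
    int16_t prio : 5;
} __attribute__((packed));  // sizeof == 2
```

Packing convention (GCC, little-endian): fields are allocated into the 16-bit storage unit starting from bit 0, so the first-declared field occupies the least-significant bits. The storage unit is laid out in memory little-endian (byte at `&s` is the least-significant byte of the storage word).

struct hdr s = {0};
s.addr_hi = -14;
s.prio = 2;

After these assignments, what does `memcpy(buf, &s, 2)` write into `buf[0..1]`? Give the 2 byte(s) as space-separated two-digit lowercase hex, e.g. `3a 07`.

addr_hi:11 = -14 → 0x7f2 << 0 → word 0x07f2
prio:5 = 2 → 0x2 << 11 → word 0x17f2
word = 0x17f2 → little-endian bytes:
  [0]=0xf2  [1]=0x17

f2 17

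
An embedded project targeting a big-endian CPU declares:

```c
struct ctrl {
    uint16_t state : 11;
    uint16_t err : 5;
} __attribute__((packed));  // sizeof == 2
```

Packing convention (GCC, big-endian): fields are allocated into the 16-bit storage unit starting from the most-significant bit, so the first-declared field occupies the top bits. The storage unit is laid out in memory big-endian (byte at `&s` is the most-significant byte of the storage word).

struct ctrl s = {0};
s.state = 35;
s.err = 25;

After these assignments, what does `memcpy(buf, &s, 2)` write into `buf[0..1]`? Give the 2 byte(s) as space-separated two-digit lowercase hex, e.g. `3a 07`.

state:11 = 35 → 0x23 << 5 → word 0x0460
err:5 = 25 → 0x19 << 0 → word 0x0479
word = 0x0479 → big-endian bytes:
  [0]=0x04  [1]=0x79

04 79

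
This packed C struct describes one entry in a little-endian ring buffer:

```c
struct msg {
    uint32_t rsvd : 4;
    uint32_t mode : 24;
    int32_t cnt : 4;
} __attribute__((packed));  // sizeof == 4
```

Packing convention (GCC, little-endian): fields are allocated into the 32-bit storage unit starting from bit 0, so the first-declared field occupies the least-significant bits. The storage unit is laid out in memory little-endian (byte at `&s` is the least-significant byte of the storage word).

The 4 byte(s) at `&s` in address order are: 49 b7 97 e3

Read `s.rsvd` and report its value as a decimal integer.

[0]=0x49 [1]=0xb7 [2]=0x97 [3]=0xe3 (little-endian) → word 0xe397b749
rsvd:4 @ bit 0 → (0xe397b749>>0)&0xf = 0x9  ←
mode:24 @ bit 4 → (0xe397b749>>4)&0xffffff = 0x397b74
cnt:4 @ bit 28 → (0xe397b749>>28)&0xf = 0xe

9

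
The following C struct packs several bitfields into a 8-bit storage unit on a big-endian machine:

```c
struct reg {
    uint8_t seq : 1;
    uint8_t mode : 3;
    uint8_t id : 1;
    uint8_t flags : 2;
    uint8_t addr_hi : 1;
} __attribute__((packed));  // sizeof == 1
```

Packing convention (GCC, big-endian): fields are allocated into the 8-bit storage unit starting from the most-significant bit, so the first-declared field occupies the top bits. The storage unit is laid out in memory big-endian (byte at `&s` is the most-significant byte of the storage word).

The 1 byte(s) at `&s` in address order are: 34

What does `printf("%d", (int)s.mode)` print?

3

[0]=0x34 (big-endian) → word 0x34
seq [7+:1] = (word>>7) & 0x1 = 0
mode [4+:3] = (word>>4) & 0x7 = 3  ←
id [3+:1] = (word>>3) & 0x1 = 0
flags [1+:2] = (word>>1) & 0x3 = 2
addr_hi [0+:1] = (word>>0) & 0x1 = 0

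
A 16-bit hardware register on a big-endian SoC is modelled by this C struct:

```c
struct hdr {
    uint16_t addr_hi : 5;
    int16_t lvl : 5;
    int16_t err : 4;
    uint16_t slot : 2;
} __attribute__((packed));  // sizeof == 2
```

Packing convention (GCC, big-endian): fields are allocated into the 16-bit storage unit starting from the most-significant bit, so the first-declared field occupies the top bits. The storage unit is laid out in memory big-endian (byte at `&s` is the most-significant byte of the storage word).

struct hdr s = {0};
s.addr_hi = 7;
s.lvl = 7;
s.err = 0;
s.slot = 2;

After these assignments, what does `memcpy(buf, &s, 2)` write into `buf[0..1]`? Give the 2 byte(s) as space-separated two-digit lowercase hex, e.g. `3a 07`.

39 c2

addr_hi (5b) val=7 bits=0x7 at bit 11: 0x3800
lvl (5b) val=7 bits=0x7 at bit 6: 0x39c0
err (4b) val=0 bits=0x0 at bit 2: 0x39c0
slot (2b) val=2 bits=0x2 at bit 0: 0x39c2
word = 0x39c2 → big-endian bytes:
  [0]=0x39  [1]=0xc2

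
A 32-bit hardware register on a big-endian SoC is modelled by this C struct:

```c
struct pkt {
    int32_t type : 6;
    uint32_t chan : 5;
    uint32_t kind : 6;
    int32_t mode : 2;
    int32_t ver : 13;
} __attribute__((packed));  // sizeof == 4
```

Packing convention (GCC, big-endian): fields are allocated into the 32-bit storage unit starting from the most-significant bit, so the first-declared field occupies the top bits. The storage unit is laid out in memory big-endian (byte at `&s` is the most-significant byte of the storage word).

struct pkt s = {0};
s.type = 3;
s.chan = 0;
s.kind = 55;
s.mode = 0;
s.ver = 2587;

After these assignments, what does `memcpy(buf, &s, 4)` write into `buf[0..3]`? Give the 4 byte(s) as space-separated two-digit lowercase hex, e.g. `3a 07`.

type (6b) val=3 bits=0x3 at bit 26: 0x0c000000
chan (5b) val=0 bits=0x0 at bit 21: 0x0c000000
kind (6b) val=55 bits=0x37 at bit 15: 0x0c1b8000
mode (2b) val=0 bits=0x0 at bit 13: 0x0c1b8000
ver (13b) val=2587 bits=0xa1b at bit 0: 0x0c1b8a1b
word = 0x0c1b8a1b → big-endian bytes:
  [0]=0x0c  [1]=0x1b  [2]=0x8a  [3]=0x1b

0c 1b 8a 1b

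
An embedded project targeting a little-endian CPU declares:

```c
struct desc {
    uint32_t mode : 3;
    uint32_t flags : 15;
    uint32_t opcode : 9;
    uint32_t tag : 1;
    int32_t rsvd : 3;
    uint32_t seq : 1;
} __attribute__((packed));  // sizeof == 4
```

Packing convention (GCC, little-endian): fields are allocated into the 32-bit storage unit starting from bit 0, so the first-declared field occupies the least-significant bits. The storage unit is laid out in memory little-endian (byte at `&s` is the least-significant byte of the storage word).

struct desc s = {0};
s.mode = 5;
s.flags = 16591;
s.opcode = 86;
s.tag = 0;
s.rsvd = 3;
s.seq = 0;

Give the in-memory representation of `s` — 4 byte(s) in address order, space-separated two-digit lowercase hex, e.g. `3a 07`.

7d 06 5a 31

mode (3b) val=5 bits=0x5 at bit 0: 0x00000005
flags (15b) val=16591 bits=0x40cf at bit 3: 0x0002067d
opcode (9b) val=86 bits=0x56 at bit 18: 0x015a067d
tag (1b) val=0 bits=0x0 at bit 27: 0x015a067d
rsvd (3b) val=3 bits=0x3 at bit 28: 0x315a067d
seq (1b) val=0 bits=0x0 at bit 31: 0x315a067d
word = 0x315a067d → little-endian bytes:
  [0]=0x7d  [1]=0x06  [2]=0x5a  [3]=0x31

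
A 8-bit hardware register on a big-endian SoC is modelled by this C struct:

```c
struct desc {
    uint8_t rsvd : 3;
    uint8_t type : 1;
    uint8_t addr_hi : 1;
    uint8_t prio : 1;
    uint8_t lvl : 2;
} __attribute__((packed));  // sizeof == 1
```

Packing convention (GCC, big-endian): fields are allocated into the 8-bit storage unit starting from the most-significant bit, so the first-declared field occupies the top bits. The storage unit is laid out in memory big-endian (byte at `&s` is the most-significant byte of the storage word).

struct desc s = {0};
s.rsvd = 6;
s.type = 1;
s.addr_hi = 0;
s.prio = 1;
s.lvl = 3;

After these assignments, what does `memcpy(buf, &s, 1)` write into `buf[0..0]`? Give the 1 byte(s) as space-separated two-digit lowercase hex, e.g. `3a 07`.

rsvd (3b) val=6 bits=0x6 at bit 5: 0xc0
type (1b) val=1 bits=0x1 at bit 4: 0xd0
addr_hi (1b) val=0 bits=0x0 at bit 3: 0xd0
prio (1b) val=1 bits=0x1 at bit 2: 0xd4
lvl (2b) val=3 bits=0x3 at bit 0: 0xd7
word = 0xd7 → big-endian bytes:
  [0]=0xd7

d7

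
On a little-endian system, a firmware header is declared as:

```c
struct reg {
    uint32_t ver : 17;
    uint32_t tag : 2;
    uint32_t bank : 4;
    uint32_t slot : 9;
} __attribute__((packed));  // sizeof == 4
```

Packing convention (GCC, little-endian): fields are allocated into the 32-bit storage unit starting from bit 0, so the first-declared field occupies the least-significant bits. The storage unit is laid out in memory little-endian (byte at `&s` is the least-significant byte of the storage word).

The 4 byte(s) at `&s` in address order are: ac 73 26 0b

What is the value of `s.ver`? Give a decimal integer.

29612

[0]=0xac [1]=0x73 [2]=0x26 [3]=0x0b (little-endian) → word 0x0b2673ac
ver [0+:17] = (word>>0) & 0x1ffff = 29612  ←
tag [17+:2] = (word>>17) & 0x3 = 3
bank [19+:4] = (word>>19) & 0xf = 4
slot [23+:9] = (word>>23) & 0x1ff = 22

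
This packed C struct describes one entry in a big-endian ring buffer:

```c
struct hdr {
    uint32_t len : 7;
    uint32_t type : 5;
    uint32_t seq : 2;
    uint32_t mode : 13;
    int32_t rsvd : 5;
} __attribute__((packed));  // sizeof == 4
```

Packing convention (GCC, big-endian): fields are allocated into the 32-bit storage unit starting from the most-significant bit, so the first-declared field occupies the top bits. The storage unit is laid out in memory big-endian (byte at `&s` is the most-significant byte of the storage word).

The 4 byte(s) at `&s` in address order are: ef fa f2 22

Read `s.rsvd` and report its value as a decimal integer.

[0]=0xef [1]=0xfa [2]=0xf2 [3]=0x22 (big-endian) → word 0xeffaf222
len [25+:7] = (word>>25) & 0x7f = 119
type [20+:5] = (word>>20) & 0x1f = 31
seq [18+:2] = (word>>18) & 0x3 = 2
mode [5+:13] = (word>>5) & 0x1fff = 6033
rsvd [0+:5] = (word>>0) & 0x1f = 2  ←
rsvd signed 5b, MSB=0: value = 2

2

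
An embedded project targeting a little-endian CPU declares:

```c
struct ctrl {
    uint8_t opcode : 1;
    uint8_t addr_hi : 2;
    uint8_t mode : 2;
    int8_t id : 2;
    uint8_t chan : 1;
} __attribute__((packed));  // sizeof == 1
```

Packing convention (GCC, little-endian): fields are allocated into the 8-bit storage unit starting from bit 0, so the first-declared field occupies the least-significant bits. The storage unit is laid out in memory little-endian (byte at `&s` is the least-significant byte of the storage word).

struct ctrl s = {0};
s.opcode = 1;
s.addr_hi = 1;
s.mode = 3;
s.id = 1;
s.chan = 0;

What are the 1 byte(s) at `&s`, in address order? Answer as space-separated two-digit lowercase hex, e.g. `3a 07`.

[0+:1] opcode=1 & 0x1 = 0x1; word=0x01
[1+:2] addr_hi=1 & 0x3 = 0x1; word=0x03
[3+:2] mode=3 & 0x3 = 0x3; word=0x1b
[5+:2] id=1 & 0x3 = 0x1; word=0x3b
[7+:1] chan=0 & 0x1 = 0x0; word=0x3b
word = 0x3b → little-endian bytes:
  [0]=0x3b

3b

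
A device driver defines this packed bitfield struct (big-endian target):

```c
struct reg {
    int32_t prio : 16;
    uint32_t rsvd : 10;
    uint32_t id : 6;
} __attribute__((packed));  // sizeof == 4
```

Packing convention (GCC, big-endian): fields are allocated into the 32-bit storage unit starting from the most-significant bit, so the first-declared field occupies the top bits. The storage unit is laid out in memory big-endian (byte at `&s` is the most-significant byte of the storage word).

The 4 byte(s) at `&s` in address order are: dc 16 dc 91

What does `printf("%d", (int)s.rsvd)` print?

882

[0]=0xdc [1]=0x16 [2]=0xdc [3]=0x91 (big-endian) → word 0xdc16dc91
prio:16 @ bit 16 → (0xdc16dc91>>16)&0xffff = 0xdc16
rsvd:10 @ bit 6 → (0xdc16dc91>>6)&0x3ff = 0x372  ←
id:6 @ bit 0 → (0xdc16dc91>>0)&0x3f = 0x11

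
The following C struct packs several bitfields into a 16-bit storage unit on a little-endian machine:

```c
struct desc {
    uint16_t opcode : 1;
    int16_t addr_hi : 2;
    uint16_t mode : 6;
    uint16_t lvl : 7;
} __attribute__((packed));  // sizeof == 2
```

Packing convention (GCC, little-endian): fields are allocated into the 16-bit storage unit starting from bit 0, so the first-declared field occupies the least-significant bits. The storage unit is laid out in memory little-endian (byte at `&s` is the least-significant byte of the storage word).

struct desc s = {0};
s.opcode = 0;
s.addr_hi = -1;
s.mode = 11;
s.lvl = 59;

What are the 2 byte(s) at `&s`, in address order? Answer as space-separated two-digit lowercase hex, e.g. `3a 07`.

[0+:1] opcode=0 & 0x1 = 0x0; word=0x0000
[1+:2] addr_hi=-1 & 0x3 = 0x3; word=0x0006
[3+:6] mode=11 & 0x3f = 0xb; word=0x005e
[9+:7] lvl=59 & 0x7f = 0x3b; word=0x765e
word = 0x765e → little-endian bytes:
  [0]=0x5e  [1]=0x76

5e 76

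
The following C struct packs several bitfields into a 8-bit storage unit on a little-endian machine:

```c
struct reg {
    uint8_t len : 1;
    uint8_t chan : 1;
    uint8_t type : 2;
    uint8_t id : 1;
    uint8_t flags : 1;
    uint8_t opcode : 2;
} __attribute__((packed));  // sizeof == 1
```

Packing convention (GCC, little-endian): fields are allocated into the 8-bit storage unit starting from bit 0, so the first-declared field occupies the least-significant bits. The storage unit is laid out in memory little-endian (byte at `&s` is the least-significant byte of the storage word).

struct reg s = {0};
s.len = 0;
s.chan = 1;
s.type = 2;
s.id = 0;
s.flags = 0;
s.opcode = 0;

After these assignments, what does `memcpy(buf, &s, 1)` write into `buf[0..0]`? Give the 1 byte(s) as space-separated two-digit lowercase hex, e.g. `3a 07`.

0a

len:1 = 0 → 0x0 << 0 → word 0x00
chan:1 = 1 → 0x1 << 1 → word 0x02
type:2 = 2 → 0x2 << 2 → word 0x0a
id:1 = 0 → 0x0 << 4 → word 0x0a
flags:1 = 0 → 0x0 << 5 → word 0x0a
opcode:2 = 0 → 0x0 << 6 → word 0x0a
word = 0x0a → little-endian bytes:
  [0]=0x0a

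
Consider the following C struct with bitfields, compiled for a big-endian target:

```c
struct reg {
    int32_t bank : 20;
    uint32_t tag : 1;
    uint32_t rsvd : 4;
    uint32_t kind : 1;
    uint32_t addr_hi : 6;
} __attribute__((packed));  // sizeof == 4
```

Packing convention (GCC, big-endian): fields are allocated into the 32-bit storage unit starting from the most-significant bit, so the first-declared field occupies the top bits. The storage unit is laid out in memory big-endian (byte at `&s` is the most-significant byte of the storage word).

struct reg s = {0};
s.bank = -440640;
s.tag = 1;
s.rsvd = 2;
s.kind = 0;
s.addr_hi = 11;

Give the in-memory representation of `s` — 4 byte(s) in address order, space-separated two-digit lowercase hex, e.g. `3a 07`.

94 6c 09 0b

[12+:20] bank=-440640 & 0xfffff = 0x946c0; word=0x946c0000
[11+:1] tag=1 & 0x1 = 0x1; word=0x946c0800
[7+:4] rsvd=2 & 0xf = 0x2; word=0x946c0900
[6+:1] kind=0 & 0x1 = 0x0; word=0x946c0900
[0+:6] addr_hi=11 & 0x3f = 0xb; word=0x946c090b
word = 0x946c090b → big-endian bytes:
  [0]=0x94  [1]=0x6c  [2]=0x09  [3]=0x0b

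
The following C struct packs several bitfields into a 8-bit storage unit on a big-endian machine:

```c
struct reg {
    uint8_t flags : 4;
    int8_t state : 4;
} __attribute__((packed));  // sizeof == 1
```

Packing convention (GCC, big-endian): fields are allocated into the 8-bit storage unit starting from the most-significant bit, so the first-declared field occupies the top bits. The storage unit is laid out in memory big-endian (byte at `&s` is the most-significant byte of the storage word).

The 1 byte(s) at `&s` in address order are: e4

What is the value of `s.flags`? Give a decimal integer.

14

[0]=0xe4 (big-endian) → word 0xe4
flags [4+:4] = (word>>4) & 0xf = 14  ←
state [0+:4] = (word>>0) & 0xf = 4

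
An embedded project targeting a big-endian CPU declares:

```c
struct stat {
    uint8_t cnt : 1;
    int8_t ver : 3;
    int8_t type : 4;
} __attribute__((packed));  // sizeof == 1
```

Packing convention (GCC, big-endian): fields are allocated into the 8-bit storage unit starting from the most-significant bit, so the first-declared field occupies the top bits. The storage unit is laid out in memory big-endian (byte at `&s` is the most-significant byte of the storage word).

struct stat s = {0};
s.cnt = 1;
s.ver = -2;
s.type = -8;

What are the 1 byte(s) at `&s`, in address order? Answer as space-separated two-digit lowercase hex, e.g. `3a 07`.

[7+:1] cnt=1 & 0x1 = 0x1; word=0x80
[4+:3] ver=-2 & 0x7 = 0x6; word=0xe0
[0+:4] type=-8 & 0xf = 0x8; word=0xe8
word = 0xe8 → big-endian bytes:
  [0]=0xe8

e8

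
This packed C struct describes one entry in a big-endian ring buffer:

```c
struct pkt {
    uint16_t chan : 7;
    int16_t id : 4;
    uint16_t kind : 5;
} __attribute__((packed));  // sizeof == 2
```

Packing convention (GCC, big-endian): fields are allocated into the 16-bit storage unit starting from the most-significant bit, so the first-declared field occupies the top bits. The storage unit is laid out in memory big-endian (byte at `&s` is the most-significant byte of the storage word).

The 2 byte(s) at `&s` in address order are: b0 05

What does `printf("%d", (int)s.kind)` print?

[0]=0xb0 [1]=0x05 (big-endian) → word 0xb005
chan:7 @ bit 9 → (0xb005>>9)&0x7f = 0x58
id:4 @ bit 5 → (0xb005>>5)&0xf = 0x0
kind:5 @ bit 0 → (0xb005>>0)&0x1f = 0x5  ←

5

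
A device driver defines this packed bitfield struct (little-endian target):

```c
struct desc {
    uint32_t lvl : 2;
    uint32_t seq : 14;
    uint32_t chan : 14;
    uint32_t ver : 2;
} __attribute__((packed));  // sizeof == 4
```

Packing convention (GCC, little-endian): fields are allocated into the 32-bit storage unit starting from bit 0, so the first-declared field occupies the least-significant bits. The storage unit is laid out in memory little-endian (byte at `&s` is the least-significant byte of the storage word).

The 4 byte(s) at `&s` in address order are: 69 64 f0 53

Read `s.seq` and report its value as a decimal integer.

[0]=0x69 [1]=0x64 [2]=0xf0 [3]=0x53 (little-endian) → word 0x53f06469
lvl [0+:2] = (word>>0) & 0x3 = 1
seq [2+:14] = (word>>2) & 0x3fff = 6426  ←
chan [16+:14] = (word>>16) & 0x3fff = 5104
ver [30+:2] = (word>>30) & 0x3 = 1

6426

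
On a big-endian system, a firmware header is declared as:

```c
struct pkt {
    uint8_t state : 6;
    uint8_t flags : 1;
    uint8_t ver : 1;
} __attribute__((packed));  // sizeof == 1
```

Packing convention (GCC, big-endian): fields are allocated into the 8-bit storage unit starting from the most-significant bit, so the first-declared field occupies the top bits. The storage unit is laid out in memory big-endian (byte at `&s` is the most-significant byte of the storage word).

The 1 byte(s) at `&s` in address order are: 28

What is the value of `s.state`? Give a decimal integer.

10

[0]=0x28 (big-endian) → word 0x28
state [2+:6] = (word>>2) & 0x3f = 10  ←
flags [1+:1] = (word>>1) & 0x1 = 0
ver [0+:1] = (word>>0) & 0x1 = 0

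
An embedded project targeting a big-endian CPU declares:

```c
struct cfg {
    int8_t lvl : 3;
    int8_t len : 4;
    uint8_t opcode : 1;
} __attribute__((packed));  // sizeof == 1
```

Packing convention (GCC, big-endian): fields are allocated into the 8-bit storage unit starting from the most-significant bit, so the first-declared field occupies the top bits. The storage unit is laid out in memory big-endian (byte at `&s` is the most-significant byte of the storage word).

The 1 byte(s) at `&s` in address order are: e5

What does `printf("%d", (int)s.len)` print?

[0]=0xe5 (big-endian) → word 0xe5
lvl:3 @ bit 5 → (0xe5>>5)&0x7 = 0x7
len:4 @ bit 1 → (0xe5>>1)&0xf = 0x2  ←
opcode:1 @ bit 0 → (0xe5>>0)&0x1 = 0x1
len signed 4b, MSB=0: value = 2

2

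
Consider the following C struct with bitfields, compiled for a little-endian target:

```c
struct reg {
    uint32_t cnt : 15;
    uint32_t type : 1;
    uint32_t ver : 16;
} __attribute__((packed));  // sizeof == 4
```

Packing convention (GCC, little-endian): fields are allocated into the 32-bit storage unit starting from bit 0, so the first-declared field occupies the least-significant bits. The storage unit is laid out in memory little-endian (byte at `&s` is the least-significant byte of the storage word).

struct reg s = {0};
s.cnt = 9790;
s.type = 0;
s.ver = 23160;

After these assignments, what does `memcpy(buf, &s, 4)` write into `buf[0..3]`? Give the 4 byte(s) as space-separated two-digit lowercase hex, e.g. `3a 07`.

3e 26 78 5a

cnt:15 = 9790 → 0x263e << 0 → word 0x0000263e
type:1 = 0 → 0x0 << 15 → word 0x0000263e
ver:16 = 23160 → 0x5a78 << 16 → word 0x5a78263e
word = 0x5a78263e → little-endian bytes:
  [0]=0x3e  [1]=0x26  [2]=0x78  [3]=0x5a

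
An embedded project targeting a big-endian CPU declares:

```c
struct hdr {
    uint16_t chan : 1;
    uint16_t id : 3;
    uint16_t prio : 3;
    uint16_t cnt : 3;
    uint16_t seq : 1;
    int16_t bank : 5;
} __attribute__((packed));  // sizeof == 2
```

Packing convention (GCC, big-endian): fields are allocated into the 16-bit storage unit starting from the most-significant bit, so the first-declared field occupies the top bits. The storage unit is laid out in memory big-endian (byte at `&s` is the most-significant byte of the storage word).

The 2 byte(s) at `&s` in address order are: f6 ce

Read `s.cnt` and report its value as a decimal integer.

[0]=0xf6 [1]=0xce (big-endian) → word 0xf6ce
chan:1 @ bit 15 → (0xf6ce>>15)&0x1 = 0x1
id:3 @ bit 12 → (0xf6ce>>12)&0x7 = 0x7
prio:3 @ bit 9 → (0xf6ce>>9)&0x7 = 0x3
cnt:3 @ bit 6 → (0xf6ce>>6)&0x7 = 0x3  ←
seq:1 @ bit 5 → (0xf6ce>>5)&0x1 = 0x0
bank:5 @ bit 0 → (0xf6ce>>0)&0x1f = 0xe

3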